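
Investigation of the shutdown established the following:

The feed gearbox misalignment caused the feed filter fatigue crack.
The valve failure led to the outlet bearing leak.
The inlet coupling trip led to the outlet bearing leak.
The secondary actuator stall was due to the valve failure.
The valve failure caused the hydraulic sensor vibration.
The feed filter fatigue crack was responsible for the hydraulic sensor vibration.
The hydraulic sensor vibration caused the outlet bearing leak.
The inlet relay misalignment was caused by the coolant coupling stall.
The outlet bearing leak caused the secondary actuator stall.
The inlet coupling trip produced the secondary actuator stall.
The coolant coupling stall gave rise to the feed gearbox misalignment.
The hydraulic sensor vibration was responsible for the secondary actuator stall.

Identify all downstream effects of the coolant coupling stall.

the feed filter fatigue crack, the feed gearbox misalignment, the hydraulic sensor vibration, the inlet relay misalignment, the outlet bearing leak, the secondary actuator stall

Direct effects: the inlet relay misalignment, the feed gearbox misalignment.
2 steps out: the feed filter fatigue crack.
3 steps out: the hydraulic sensor vibration.
4 steps out: the outlet bearing leak, the secondary actuator stall.
Not reachable from it: the valve failure, the inlet coupling trip.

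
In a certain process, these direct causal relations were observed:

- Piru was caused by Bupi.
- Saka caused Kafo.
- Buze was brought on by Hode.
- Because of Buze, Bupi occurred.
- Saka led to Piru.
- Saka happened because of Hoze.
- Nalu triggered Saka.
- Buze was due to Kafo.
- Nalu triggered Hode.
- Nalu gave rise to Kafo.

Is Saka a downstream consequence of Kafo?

No

Kafo leads to Buze, Bupi, Piru; Saka is not among them.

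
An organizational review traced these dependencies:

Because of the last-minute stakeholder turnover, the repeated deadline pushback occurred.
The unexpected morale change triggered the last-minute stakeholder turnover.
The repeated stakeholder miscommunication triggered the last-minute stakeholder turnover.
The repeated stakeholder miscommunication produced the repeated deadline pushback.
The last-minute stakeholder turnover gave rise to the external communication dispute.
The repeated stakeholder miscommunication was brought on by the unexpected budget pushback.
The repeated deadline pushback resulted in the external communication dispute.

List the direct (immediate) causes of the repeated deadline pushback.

Upstream contributors include the unexpected budget pushback, the unexpected morale change, but only the last-minute stakeholder turnover, the repeated stakeholder miscommunication feed directly into the repeated deadline pushback.

the last-minute stakeholder turnover, the repeated stakeholder miscommunication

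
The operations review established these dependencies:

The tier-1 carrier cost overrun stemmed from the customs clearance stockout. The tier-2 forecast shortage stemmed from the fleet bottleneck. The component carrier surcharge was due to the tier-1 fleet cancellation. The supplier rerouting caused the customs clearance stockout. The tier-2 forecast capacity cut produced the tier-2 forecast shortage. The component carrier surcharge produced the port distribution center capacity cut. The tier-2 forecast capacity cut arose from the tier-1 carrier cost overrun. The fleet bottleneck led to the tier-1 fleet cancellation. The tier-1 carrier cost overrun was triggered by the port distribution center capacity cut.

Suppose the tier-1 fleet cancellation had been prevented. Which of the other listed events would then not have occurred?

Downstream of the tier-1 fleet cancellation: the component carrier surcharge, the port distribution center capacity cut, the tier-1 carrier cost overrun, the tier-2 forecast capacity cut, the tier-2 forecast shortage.
Of those, still caused via another path: the tier-1 carrier cost overrun, the tier-2 forecast capacity cut, the tier-2 forecast shortage.
The remainder have no surviving cause.

the component carrier surcharge, the port distribution center capacity cut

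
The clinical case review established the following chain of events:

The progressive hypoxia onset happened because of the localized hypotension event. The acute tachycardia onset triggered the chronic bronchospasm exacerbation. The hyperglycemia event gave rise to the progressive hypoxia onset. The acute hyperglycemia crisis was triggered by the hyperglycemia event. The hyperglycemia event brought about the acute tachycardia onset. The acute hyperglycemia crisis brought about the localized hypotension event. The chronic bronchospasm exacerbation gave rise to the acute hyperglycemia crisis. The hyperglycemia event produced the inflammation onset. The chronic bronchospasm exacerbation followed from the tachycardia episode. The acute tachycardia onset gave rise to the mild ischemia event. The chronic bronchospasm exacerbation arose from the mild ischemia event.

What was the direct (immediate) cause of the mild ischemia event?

the acute tachycardia onset

Upstream contributors include the hyperglycemia event, but only the acute tachycardia onset feeds directly into the mild ischemia event.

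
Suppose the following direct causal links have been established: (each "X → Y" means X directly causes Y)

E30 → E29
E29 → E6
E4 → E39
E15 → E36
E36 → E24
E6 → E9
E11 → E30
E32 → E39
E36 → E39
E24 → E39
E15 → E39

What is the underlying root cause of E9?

Tracing upstream from E9: E9 ← E6 ← E29 ← E30 ← E11.
E11 has no stated cause, so it is the root.

E11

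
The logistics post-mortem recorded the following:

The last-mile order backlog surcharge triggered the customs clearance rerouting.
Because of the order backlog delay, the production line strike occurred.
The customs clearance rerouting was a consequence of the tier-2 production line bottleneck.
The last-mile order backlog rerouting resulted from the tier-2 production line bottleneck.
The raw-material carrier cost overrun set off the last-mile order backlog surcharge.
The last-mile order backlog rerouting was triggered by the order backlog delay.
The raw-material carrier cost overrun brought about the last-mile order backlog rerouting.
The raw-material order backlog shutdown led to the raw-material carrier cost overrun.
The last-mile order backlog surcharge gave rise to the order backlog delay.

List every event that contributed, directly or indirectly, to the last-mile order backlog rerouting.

Immediate causes of the last-mile order backlog rerouting: the raw-material carrier cost overrun, the tier-2 production line bottleneck, the order backlog delay.
Further upstream: the raw-material order backlog shutdown, the last-mile order backlog surcharge.

the last-mile order backlog surcharge, the order backlog delay, the raw-material carrier cost overrun, the raw-material order backlog shutdown, the tier-2 production line bottleneck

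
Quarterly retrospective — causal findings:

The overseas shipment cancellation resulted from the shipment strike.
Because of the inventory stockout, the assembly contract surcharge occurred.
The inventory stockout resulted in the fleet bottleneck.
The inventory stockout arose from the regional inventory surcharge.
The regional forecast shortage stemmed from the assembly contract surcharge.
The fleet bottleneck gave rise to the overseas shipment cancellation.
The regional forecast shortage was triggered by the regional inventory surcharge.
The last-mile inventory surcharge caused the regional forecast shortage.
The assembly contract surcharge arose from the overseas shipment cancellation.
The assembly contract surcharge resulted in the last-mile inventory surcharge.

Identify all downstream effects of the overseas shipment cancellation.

Direct effects: the assembly contract surcharge.
2 steps out: the last-mile inventory surcharge, the regional forecast shortage.
Not reachable from it: the regional inventory surcharge, the inventory stockout, the fleet bottleneck, the shipment strike.

the assembly contract surcharge, the last-mile inventory surcharge, the regional forecast shortage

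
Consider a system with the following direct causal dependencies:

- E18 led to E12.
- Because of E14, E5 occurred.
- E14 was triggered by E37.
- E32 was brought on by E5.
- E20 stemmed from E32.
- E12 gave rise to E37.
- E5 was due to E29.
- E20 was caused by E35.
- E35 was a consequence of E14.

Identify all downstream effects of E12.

E14, E20, E32, E35, E37, E5

Direct effects: E37.
2 steps out: E14.
3 steps out: E5, E35.
4 steps out: E32, E20.
Not reachable from it: E18, E29.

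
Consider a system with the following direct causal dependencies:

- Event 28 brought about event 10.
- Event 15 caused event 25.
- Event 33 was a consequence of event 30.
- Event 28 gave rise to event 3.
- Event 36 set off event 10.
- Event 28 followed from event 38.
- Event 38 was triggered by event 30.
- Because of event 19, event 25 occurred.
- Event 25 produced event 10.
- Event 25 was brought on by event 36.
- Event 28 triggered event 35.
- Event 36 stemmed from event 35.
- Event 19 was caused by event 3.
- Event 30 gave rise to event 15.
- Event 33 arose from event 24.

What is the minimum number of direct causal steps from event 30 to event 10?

3

Shortest chain: event 30 → event 38 → event 28 → event 10.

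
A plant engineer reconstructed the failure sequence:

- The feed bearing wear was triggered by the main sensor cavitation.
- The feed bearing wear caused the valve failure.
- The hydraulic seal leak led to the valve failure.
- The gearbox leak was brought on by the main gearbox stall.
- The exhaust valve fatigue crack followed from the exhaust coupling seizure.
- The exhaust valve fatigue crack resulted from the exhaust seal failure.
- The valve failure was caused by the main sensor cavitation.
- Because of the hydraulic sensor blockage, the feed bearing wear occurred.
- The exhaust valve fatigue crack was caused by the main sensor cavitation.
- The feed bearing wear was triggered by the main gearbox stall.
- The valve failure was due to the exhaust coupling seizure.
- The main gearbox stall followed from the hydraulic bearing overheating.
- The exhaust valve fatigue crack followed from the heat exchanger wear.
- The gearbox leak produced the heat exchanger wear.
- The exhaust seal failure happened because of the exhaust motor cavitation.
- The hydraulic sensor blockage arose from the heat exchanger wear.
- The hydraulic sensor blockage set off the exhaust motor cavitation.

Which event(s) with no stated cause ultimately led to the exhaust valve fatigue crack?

Tracing upstream from the exhaust valve fatigue crack: the exhaust valve fatigue crack ← the heat exchanger wear ← the gearbox leak ← the main gearbox stall ← the hydraulic bearing overheating.
A separate upstream branch: the exhaust valve fatigue crack ← the main sensor cavitation.
A separate upstream branch: the exhaust valve fatigue crack ← the exhaust coupling seizure.
Each of those chain origins has no stated cause.

the exhaust coupling seizure, the hydraulic bearing overheating, the main sensor cavitation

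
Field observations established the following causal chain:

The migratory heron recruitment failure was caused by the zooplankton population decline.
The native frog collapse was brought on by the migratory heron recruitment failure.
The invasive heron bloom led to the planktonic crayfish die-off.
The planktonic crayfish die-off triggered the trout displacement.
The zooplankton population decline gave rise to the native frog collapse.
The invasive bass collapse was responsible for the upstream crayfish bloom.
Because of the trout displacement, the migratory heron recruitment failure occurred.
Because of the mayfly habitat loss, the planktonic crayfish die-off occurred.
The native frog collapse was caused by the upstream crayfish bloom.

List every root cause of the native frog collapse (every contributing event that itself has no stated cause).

the invasive bass collapse, the invasive heron bloom, the mayfly habitat loss, the zooplankton population decline

Tracing upstream from the native frog collapse: the native frog collapse ← the migratory heron recruitment failure ← the trout displacement ← the planktonic crayfish die-off ← the invasive heron bloom.
A separate upstream branch: the native frog collapse ← the upstream crayfish bloom ← the invasive bass collapse.
A separate upstream branch: the native frog collapse ← the migratory heron recruitment failure ← the trout displacement ← the planktonic crayfish die-off ← the mayfly habitat loss.
A separate upstream branch: the native frog collapse ← the zooplankton population decline.
Each of those chain origins has no stated cause.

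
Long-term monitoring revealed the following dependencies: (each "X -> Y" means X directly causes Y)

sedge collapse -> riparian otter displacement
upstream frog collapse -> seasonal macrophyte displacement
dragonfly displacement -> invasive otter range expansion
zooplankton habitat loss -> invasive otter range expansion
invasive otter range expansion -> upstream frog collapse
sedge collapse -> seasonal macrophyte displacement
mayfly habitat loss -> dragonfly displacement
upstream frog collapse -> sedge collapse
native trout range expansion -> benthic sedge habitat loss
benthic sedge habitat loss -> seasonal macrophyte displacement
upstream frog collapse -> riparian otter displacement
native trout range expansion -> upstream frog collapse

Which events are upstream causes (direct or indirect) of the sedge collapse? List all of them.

the dragonfly displacement, the invasive otter range expansion, the mayfly habitat loss, the native trout range expansion, the upstream frog collapse, the zooplankton habitat loss

Immediate cause of the sedge collapse: the upstream frog collapse.
Further upstream: the mayfly habitat loss, the native trout range expansion, the zooplankton habitat loss, the dragonfly displacement, the invasive otter range expansion.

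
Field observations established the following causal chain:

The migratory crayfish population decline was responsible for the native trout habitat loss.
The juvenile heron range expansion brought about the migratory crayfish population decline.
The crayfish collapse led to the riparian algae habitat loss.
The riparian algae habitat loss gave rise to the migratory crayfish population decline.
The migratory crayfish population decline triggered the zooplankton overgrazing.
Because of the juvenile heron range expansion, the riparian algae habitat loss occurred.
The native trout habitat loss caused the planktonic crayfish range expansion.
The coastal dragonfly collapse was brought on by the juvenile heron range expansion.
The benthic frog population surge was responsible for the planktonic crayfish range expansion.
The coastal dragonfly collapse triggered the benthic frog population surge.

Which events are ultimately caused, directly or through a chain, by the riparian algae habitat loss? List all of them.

the migratory crayfish population decline, the native trout habitat loss, the planktonic crayfish range expansion, the zooplankton overgrazing

Direct effects: the migratory crayfish population decline.
2 steps out: the zooplankton overgrazing, the native trout habitat loss.
3 steps out: the planktonic crayfish range expansion.
Not reachable from it: the juvenile heron range expansion, the coastal dragonfly collapse, the benthic frog population surge, the crayfish collapse.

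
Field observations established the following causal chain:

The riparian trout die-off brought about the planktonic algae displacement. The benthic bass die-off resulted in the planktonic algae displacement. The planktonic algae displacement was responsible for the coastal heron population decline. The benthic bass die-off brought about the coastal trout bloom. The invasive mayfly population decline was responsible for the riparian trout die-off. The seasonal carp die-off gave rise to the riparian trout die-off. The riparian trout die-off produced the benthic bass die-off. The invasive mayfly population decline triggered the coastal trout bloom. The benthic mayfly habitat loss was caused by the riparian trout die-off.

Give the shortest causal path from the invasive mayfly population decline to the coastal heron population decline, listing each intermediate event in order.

the invasive mayfly population decline → the riparian trout die-off → the planktonic algae displacement → the coastal heron population decline

the invasive mayfly population decline → the riparian trout die-off
the riparian trout die-off → the planktonic algae displacement
the planktonic algae displacement → the coastal heron population decline
Length: 3 steps.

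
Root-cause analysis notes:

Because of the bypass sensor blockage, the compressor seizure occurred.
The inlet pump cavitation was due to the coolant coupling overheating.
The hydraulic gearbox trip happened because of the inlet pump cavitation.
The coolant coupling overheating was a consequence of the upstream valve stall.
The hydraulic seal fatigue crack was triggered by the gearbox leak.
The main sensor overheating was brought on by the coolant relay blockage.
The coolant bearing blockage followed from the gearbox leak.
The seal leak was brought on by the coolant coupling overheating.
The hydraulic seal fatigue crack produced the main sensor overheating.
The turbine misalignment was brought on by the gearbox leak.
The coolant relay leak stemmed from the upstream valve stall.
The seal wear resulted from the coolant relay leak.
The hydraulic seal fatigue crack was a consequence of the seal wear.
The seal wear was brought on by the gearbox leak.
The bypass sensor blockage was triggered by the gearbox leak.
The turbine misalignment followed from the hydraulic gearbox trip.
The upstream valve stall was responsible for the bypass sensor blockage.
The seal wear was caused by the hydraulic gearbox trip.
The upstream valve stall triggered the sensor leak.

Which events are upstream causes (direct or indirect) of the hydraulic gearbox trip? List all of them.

the coolant coupling overheating, the inlet pump cavitation, the upstream valve stall

Immediate cause of the hydraulic gearbox trip: the inlet pump cavitation.
Further upstream: the upstream valve stall, the coolant coupling overheating.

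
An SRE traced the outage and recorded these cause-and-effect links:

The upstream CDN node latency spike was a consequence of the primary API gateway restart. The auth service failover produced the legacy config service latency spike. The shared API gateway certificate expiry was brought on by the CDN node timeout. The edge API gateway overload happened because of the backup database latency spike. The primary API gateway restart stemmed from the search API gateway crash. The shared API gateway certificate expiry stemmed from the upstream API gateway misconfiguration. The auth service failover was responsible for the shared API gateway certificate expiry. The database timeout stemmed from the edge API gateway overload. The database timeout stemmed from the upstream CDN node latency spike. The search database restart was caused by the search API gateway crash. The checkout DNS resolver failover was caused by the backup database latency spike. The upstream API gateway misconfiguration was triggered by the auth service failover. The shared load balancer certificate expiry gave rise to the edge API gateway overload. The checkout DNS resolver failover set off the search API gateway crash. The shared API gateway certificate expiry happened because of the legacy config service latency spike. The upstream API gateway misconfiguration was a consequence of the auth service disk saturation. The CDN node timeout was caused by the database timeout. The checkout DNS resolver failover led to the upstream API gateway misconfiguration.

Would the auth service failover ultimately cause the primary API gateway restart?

No

The auth service failover leads to the upstream API gateway misconfiguration, the legacy config service latency spike, the shared API gateway certificate expiry; the primary API gateway restart is not among them.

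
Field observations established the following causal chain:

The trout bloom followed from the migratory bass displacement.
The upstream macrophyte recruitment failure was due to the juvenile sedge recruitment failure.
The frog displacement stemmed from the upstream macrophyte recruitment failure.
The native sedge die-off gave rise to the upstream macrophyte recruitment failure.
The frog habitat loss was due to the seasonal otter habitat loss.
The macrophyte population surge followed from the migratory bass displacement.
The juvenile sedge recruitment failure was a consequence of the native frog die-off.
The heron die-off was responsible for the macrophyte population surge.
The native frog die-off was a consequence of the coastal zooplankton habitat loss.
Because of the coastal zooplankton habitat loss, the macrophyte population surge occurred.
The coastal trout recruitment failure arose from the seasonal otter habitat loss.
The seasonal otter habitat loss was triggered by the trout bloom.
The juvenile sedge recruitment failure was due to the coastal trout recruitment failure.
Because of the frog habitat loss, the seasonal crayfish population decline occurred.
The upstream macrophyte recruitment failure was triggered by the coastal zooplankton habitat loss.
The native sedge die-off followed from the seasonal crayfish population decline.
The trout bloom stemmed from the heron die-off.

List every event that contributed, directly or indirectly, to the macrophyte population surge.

Immediate causes of the macrophyte population surge: the coastal zooplankton habitat loss, the migratory bass displacement, the heron die-off.

the coastal zooplankton habitat loss, the heron die-off, the migratory bass displacement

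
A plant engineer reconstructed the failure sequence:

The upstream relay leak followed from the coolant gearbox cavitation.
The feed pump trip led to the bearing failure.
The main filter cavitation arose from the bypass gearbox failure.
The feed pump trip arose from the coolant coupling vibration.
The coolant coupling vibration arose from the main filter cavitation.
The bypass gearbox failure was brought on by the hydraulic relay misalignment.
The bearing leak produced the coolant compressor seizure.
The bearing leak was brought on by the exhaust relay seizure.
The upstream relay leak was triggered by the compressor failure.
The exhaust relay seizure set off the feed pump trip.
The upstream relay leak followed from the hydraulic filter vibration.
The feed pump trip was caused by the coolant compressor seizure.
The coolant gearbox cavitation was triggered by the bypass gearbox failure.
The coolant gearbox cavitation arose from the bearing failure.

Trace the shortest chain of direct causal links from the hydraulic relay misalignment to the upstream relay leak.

the hydraulic relay misalignment → the bypass gearbox failure → the coolant gearbox cavitation → the upstream relay leak

the hydraulic relay misalignment → the bypass gearbox failure
the bypass gearbox failure → the coolant gearbox cavitation
the coolant gearbox cavitation → the upstream relay leak
Length: 3 steps.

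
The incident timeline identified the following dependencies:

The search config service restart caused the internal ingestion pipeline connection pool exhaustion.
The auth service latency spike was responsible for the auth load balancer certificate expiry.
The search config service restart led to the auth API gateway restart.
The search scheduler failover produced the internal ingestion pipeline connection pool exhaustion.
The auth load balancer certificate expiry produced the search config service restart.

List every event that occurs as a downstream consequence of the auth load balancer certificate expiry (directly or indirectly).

the auth API gateway restart, the internal ingestion pipeline connection pool exhaustion, the search config service restart

Direct effects: the search config service restart.
2 steps out: the auth API gateway restart, the internal ingestion pipeline connection pool exhaustion.
Not reachable from it: the auth service latency spike, the search scheduler failover.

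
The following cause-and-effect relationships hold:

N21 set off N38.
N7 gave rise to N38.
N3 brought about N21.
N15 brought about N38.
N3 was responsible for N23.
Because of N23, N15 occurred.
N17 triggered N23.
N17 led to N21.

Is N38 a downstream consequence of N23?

There is a causal chain: N23 → N15 → N38.

Yes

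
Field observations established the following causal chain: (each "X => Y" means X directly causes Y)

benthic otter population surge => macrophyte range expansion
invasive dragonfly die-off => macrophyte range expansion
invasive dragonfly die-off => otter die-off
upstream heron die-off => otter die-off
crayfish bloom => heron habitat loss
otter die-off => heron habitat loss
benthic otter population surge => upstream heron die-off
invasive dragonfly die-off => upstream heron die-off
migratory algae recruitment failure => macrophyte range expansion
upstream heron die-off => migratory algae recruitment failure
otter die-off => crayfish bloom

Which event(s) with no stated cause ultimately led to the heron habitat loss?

Tracing upstream from the heron habitat loss: the heron habitat loss ← the otter die-off ← the upstream heron die-off ← the benthic otter population surge.
A separate upstream branch: the heron habitat loss ← the otter die-off ← the invasive dragonfly die-off.
Each of those chain origins has no stated cause.

the benthic otter population surge, the invasive dragonfly die-off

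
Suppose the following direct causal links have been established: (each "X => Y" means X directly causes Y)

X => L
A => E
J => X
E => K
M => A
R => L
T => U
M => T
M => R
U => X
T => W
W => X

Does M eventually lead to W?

There is a causal chain: M → T → W.

Yes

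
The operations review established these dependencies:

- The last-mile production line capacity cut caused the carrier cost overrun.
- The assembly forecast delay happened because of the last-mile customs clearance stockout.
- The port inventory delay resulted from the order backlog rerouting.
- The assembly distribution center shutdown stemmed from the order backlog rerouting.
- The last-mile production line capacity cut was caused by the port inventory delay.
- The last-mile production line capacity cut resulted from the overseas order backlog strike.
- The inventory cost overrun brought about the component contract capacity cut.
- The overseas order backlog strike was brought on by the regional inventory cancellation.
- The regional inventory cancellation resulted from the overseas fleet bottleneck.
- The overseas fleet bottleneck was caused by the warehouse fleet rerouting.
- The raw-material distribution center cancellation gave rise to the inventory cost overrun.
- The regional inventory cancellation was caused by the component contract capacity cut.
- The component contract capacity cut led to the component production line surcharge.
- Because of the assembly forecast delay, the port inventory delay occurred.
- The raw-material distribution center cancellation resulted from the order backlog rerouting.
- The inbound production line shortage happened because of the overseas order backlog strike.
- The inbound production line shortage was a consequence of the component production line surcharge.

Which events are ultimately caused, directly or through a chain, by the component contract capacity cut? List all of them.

Direct effects: the component production line surcharge, the regional inventory cancellation.
2 steps out: the overseas order backlog strike, the inbound production line shortage.
3 steps out: the last-mile production line capacity cut.
4 steps out: the carrier cost overrun.
Not reachable from it: the order backlog rerouting, the warehouse fleet rerouting, the raw-material distribution center cancellation, the inventory cost overrun, the overseas fleet bottleneck, the assembly distribution center shutdown, the last-mile customs clearance stockout, the assembly forecast delay, the port inventory delay.

the carrier cost overrun, the component production line surcharge, the inbound production line shortage, the last-mile production line capacity cut, the overseas order backlog strike, the regional inventory cancellation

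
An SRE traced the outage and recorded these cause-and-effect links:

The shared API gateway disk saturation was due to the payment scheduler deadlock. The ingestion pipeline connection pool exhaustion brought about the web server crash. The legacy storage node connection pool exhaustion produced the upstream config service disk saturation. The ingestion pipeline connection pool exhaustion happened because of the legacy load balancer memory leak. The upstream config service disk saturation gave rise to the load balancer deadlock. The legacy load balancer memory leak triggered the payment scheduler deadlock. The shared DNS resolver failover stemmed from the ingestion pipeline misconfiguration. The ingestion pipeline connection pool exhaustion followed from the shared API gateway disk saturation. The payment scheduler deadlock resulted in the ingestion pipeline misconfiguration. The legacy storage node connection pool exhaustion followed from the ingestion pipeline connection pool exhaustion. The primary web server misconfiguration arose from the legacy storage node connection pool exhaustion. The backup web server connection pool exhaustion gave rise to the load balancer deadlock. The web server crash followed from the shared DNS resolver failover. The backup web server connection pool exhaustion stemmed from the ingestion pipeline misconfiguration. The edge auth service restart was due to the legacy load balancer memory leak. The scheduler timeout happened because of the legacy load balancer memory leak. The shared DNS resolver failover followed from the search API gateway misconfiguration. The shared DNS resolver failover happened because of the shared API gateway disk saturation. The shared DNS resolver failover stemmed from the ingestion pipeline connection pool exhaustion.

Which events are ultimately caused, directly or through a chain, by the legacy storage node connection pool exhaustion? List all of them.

the load balancer deadlock, the primary web server misconfiguration, the upstream config service disk saturation

Direct effects: the primary web server misconfiguration, the upstream config service disk saturation.
2 steps out: the load balancer deadlock.
Not reachable from it: the legacy load balancer memory leak, the payment scheduler deadlock, the shared API gateway disk saturation, the ingestion pipeline connection pool exhaustion, the edge auth service restart, the scheduler timeout, the search API gateway misconfiguration, the ingestion pipeline misconfiguration, the backup web server connection pool exhaustion, the shared DNS resolver failover, the web server crash.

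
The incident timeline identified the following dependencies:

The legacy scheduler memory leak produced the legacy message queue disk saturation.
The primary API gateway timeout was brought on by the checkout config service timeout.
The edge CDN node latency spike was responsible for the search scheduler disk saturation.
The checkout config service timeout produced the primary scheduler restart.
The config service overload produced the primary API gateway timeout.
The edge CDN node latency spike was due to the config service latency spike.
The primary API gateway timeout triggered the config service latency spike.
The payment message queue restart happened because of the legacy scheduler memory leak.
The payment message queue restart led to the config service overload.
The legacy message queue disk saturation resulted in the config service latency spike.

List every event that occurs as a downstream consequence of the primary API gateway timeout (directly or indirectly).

Direct effects: the config service latency spike.
2 steps out: the edge CDN node latency spike.
3 steps out: the search scheduler disk saturation.
Not reachable from it: the checkout config service timeout, the primary scheduler restart, the legacy scheduler memory leak, the payment message queue restart, the config service overload, the legacy message queue disk saturation.

the config service latency spike, the edge CDN node latency spike, the search scheduler disk saturation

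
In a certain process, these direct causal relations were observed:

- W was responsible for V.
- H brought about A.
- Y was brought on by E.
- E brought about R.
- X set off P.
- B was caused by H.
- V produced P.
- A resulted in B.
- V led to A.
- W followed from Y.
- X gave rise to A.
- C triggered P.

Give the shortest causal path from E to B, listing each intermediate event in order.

E → Y
Y → W
W → V
V → A
A → B
Length: 5 steps.

E → Y → W → V → A → B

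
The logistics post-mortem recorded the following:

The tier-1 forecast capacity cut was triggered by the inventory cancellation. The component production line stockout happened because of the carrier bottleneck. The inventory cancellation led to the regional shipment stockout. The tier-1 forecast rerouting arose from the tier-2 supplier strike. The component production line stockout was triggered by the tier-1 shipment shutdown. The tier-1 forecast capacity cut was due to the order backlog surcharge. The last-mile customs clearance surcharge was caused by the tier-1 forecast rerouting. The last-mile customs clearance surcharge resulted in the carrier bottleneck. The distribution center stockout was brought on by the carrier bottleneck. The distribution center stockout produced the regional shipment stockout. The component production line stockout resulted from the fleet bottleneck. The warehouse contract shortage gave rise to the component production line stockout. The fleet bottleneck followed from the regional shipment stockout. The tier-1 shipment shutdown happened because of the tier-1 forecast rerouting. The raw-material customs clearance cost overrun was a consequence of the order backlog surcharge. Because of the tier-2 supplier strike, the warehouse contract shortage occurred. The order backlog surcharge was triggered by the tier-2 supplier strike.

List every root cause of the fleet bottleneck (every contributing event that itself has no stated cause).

the inventory cancellation, the tier-2 supplier strike

Tracing upstream from the fleet bottleneck: the fleet bottleneck ← the regional shipment stockout ← the inventory cancellation.
A separate upstream branch: the fleet bottleneck ← the regional shipment stockout ← the distribution center stockout ← the carrier bottleneck ← the last-mile customs clearance surcharge ← the tier-1 forecast rerouting ← the tier-2 supplier strike.
Each of those chain origins has no stated cause.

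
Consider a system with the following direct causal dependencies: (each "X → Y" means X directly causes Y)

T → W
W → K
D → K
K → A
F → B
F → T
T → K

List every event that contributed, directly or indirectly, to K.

D, F, T, W

Immediate causes of K: T, W, D.
Further upstream: F.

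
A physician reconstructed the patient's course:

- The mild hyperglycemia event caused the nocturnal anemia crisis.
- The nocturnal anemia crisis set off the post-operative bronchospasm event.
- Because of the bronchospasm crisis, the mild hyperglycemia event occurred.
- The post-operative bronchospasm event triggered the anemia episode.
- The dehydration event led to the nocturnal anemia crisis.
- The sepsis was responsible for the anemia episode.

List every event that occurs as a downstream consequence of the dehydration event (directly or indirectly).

the anemia episode, the nocturnal anemia crisis, the post-operative bronchospasm event

Direct effects: the nocturnal anemia crisis.
2 steps out: the post-operative bronchospasm event.
3 steps out: the anemia episode.
Not reachable from it: the bronchospasm crisis, the mild hyperglycemia event, the sepsis.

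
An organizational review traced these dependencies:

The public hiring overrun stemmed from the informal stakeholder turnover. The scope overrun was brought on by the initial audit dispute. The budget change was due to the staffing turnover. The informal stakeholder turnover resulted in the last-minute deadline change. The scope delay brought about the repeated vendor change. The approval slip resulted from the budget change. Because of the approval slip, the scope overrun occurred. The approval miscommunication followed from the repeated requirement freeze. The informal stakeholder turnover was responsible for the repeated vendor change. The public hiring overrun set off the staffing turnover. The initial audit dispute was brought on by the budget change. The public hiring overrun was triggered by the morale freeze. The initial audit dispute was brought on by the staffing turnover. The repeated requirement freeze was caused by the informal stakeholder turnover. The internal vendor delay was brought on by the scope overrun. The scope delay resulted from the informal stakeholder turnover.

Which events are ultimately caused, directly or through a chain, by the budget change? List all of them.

the approval slip, the initial audit dispute, the internal vendor delay, the scope overrun

Direct effects: the initial audit dispute, the approval slip.
2 steps out: the scope overrun.
3 steps out: the internal vendor delay.
Not reachable from it: the informal stakeholder turnover, the scope delay, the repeated vendor change, the public hiring overrun, the staffing turnover, the repeated requirement freeze, the approval miscommunication, the last-minute deadline change, the morale freeze.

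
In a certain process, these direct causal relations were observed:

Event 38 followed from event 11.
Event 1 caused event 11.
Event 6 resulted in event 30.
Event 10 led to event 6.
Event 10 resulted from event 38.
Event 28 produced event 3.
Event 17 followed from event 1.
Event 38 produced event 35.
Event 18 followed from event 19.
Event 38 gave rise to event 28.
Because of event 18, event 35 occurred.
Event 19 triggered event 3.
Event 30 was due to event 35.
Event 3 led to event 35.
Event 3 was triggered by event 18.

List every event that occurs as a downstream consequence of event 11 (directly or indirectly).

event 10, event 28, event 3, event 30, event 35, event 38, event 6

Direct effects: event 38.
2 steps out: event 28, event 10, event 35.
3 steps out: event 3, event 6, event 30.
Not reachable from it: event 1, event 17, event 19, event 18.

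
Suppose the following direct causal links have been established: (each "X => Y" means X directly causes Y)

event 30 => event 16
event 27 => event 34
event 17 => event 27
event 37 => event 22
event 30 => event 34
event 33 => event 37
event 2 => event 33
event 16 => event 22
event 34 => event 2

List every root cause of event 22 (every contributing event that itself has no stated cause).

event 17, event 30

Tracing upstream from event 22: event 22 ← event 37 ← event 33 ← event 2 ← event 34 ← event 27 ← event 17.
A separate upstream branch: event 22 ← event 16 ← event 30.
Each of those chain origins has no stated cause.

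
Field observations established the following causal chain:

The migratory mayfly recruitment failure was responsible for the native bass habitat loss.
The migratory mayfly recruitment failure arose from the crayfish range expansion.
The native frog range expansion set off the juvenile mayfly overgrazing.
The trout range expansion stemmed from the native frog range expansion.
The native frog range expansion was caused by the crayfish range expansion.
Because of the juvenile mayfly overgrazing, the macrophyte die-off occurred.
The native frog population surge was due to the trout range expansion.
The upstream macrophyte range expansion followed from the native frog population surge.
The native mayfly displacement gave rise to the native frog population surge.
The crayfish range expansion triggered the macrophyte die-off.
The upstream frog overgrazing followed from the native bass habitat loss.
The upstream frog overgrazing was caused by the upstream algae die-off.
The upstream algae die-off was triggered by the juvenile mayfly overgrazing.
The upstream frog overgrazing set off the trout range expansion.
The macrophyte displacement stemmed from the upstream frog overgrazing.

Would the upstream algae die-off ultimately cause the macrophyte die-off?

The upstream algae die-off leads to the upstream frog overgrazing, the trout range expansion, the native frog population surge, the macrophyte displacement, the upstream macrophyte range expansion; the macrophyte die-off is not among them.

No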